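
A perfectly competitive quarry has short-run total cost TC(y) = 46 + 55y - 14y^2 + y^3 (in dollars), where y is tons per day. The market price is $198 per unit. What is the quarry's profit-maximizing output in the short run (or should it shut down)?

Variable cost is VC = 55y - 14y^2 + y^3, so AVC = VC/y = 55 - 14y + y^2 and MC = dTC/dy = 55 - 28y + 3y^2.
AVC hits its minimum where MC = AVC, at y = 7, giving min AVC = 55 - 14·7 + 7^2 = $6.
Since P = $198 ≥ min AVC = $6, price covers variable cost and the firm should produce.
Set P = MC: 198 = 55 - 28y + 3y^2 → -143 - 28y + 3y^2 = 0. The roots are y = -11/3 and y = 13; the profit-maximizing output is on the rising part of MC, so y* = 13.
Check: AVC at y = 13 is $42 ≤ P, so revenue covers variable cost.
Profit = P·y − TC = 198·13 − 592 = $1982.

Produce at y = 13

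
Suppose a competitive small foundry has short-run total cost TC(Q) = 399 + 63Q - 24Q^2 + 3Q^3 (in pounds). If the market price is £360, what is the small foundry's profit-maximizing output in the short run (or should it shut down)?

Produce at Q = 9

From TC, MC = TC'(Q) = 63 - 48Q + 9Q^2 and AVC = VC/Q = 63 - 24Q + 3Q^2.
The AVC parabola has its vertex at Q = 24/6 = 4, where AVC = 63 - 24·4 + 3·4^2 = £15.
Since P = £360 ≥ min AVC = £15, price covers variable cost and the firm should produce.
Set P = MC: 360 = 63 - 48Q + 9Q^2 → -297 - 48Q + 9Q^2 = 0. The roots are Q = -11/3 and Q = 9; the profit-maximizing output is on the rising part of MC, so Q* = 9.
Check: AVC at Q = 9 is £90 ≤ P, so revenue covers variable cost.
Profit = P·Q − TC = 360·9 − 1209 = £2031.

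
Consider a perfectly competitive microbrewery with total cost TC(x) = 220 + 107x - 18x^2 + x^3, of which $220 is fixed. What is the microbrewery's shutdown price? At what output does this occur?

Short-run supply begins at min AVC. From VC = 107x - 18x^2 + x^3, AVC = 107 - 18x + x^2.
dAVC/dx = -18 + 2x = 0 gives x = 9. min AVC = 107 - 18·9 + 9^2 = 26.
The firm shuts down for any P below $26.

$26 per unit, at x = 9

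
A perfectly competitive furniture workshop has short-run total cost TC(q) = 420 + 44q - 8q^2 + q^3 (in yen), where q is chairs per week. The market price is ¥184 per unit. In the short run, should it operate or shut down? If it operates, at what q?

Strip out fixed cost: VC = 44q - 8q^2 + q^3. Then AVC = 44 - 8q + q^2 and MC = 44 - 16q + 3q^2.
The AVC parabola has its vertex at q = 8/2 = 4, where AVC = 44 - 8·4 + 4^2 = ¥28.
P = ¥184 exceeds min AVC = ¥28, so the firm stays open.
Solving P = MC: -140 - 16q + 3q^2 = 0 ⇒ q = -14/3 or 10. On the upward-sloping branch, q* = 10.
Check: AVC at q = 10 is ¥64 ≤ P, so revenue covers variable cost.
Profit = P·q − TC = 184·10 − 1060 = ¥780.

Produce at q = 10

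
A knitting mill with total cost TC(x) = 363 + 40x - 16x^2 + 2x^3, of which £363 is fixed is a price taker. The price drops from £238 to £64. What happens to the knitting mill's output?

MC = 40 - 32x + 6x^2; the shutdown threshold is min AVC = £8 (at x = 4).
With P = £238 above the shutdown price, P = MC gives x = 9.
At P = £64 ≥ min AVC, set P = MC: x = 6. The firm stays open but cuts output.

Output falls from 9 to 6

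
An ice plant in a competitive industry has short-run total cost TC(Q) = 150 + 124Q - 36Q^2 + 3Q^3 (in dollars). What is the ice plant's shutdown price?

The firm shuts down when price falls below the minimum of average variable cost. AVC = VC/Q = 124 - 36Q + 3Q^2.
dAVC/dQ = -36 + 6Q = 0 gives Q = 6. min AVC = 124 - 36·6 + 3·6^2 = 16.
For P < $16 the firm produces nothing.

$16 per unit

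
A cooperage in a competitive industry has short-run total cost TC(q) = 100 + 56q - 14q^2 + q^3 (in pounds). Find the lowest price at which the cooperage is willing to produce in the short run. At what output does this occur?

Short-run supply begins at min AVC. From VC = 56q - 14q^2 + q^3, AVC = 56 - 14q + q^2.
dAVC/dq = -14 + 2q = 0 gives q = 7. min AVC = 56 - 14·7 + 7^2 = 7.
The firm shuts down for any P below £7.

£7 per unit, at q = 7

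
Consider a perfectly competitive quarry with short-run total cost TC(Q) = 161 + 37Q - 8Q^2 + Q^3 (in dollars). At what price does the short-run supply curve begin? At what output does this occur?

$21 per unit, at Q = 4

The shutdown price is the minimum of AVC. VC = 37Q - 8Q^2 + Q^3, so AVC = 37 - 8Q + Q^2.
At the minimum of AVC, MC = AVC. MC = 37 - 16Q + 3Q^2; setting MC = AVC gives 2Q^2 - 8Q = 0, so Q = 4. min AVC = 21.
The firm shuts down for any P below $21.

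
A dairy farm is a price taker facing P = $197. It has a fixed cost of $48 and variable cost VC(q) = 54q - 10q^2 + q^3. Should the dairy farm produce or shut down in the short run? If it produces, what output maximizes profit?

Produce at q = 11

Strip out fixed cost: VC = 54q - 10q^2 + q^3. Then AVC = 54 - 10q + q^2 and MC = 54 - 20q + 3q^2.
AVC is minimized where dAVC/dq = -10 + 2q = 0, at q = 5; min AVC = 54 - 10·5 + 5^2 = $29.
Since P = $197 ≥ min AVC = $29, price covers variable cost and the firm should produce.
Solving P = MC: -143 - 20q + 3q^2 = 0 ⇒ q = -13/3 or 11. On the upward-sloping branch, q* = 11.
Check: AVC at q = 11 is $65 ≤ P, so revenue covers variable cost.
Profit = P·q − TC = 197·11 − 763 = $1404.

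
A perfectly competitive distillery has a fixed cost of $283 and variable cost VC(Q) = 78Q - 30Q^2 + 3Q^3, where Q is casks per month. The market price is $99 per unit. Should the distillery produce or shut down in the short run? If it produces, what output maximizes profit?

From TC, MC = TC'(Q) = 78 - 60Q + 9Q^2 and AVC = VC/Q = 78 - 30Q + 3Q^2.
AVC is minimized where dAVC/dQ = -30 + 6Q = 0, at Q = 5; min AVC = 78 - 30·5 + 3·5^2 = $3.
Because $99 ≥ $3, revenue can cover variable cost; the firm operates.
P = MC gives -21 - 60Q + 9Q^2 = 0, with roots -1/3 and 7. Take the larger (rising MC): Q* = 7.
Check: AVC at Q = 7 is $15 ≤ P, so revenue covers variable cost.
Profit = P·Q − TC = 99·7 − 388 = $305.

Produce at Q = 7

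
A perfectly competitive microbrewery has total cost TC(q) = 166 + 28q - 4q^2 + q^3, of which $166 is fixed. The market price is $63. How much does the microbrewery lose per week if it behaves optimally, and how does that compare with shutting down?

AVC = 28 - 4q + q^2; min AVC = $24 at q = 2. Since P = $63 ≥ min AVC, the firm produces.
MC = 28 - 8q + 3q^2. Setting P = MC and taking the root on the rising branch gives q* = 5.
TR = 63·5 = 315. TC = 166 + 165 = 331. Profit = 315 − 331 = -$16.
Shutting down would mean losing the fixed cost of $166, so operating at a loss of $16 is better by $150.

Profit = -$16 at q = 5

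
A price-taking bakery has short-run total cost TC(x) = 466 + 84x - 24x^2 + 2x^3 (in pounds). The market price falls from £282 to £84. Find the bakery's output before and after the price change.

Output falls from 11 to 8

MC = 84 - 48x + 6x^2; the shutdown threshold is min AVC = £12 (at x = 6).
With P = £282 above the shutdown price, P = MC gives x = 11.
At P = £84 ≥ min AVC, set P = MC: x = 8. The firm stays open but cuts output.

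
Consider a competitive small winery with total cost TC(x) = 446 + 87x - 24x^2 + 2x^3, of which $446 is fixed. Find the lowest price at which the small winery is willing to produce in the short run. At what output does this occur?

$15 per unit, at x = 6

The firm shuts down when price falls below the minimum of average variable cost. AVC = VC/x = 87 - 24x + 2x^2.
At the minimum of AVC, MC = AVC. MC = 87 - 48x + 6x^2; setting MC = AVC gives 4x^2 - 24x = 0, so x = 6. min AVC = 15.
So the shutdown price is $15.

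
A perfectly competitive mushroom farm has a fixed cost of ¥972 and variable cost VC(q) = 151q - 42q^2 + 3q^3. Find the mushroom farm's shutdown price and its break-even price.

Shutdown price = ¥4; break-even price = ¥124

AVC = 151 - 42q + 3q^2; minimized at q = 7, giving min AVC = ¥4. That is the shutdown price.
ATC = 972/q + 151 - 42q + 3q^2. Setting dATC/dq = −972/q^2 − 42 + 6q = 0 gives q = 9 (since 6·9^3 − 42·9^2 = 972).
min ATC = 972/9 + 151 − 42·9 + 3·9^2 = ¥124. That is the break-even price.
Between these two prices the firm operates at a loss; above ¥124 it earns a profit.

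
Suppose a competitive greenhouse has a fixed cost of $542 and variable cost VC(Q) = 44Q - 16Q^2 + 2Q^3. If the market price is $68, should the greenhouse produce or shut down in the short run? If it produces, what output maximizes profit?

From TC, MC = TC'(Q) = 44 - 32Q + 6Q^2 and AVC = VC/Q = 44 - 16Q + 2Q^2.
AVC is minimized where dAVC/dQ = -16 + 4Q = 0, at Q = 4; min AVC = 44 - 16·4 + 2·4^2 = $12.
Because $68 ≥ $12, revenue can cover variable cost; the firm operates.
Set P = MC: 68 = 44 - 32Q + 6Q^2 → -24 - 32Q + 6Q^2 = 0. The roots are Q = -2/3 and Q = 6; the profit-maximizing output is on the rising part of MC, so Q* = 6.
Check: AVC at Q = 6 is $20 ≤ P, so revenue covers variable cost.
Profit = P·Q − TC = 68·6 − 662 = -$254, a loss, but smaller than the $542 fixed cost the firm would lose by shutting down.

Produce at Q = 6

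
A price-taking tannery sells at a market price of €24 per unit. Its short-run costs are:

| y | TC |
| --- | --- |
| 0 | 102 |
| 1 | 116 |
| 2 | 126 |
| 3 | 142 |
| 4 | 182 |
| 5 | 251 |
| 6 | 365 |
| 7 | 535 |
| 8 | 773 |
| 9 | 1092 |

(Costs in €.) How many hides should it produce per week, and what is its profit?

Compute π = P·y − TC at each output: y=0: -102; y=1: -92; y=2: -78; y=3: -70; y=4: -86; y=5: -131; y=6: -221; y=7: -367; y=8: -581; y=9: -876.
Profit is maximized at y = 3. AVC there is 40/3 = €13.33 ≤ P, so producing beats shutting down (which would give -€102).

y = 3; profit = -€70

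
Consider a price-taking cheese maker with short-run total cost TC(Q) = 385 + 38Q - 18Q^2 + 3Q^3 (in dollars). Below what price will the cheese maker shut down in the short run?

The shutdown price is the minimum of AVC. VC = 38Q - 18Q^2 + 3Q^3, so AVC = 38 - 18Q + 3Q^2.
dAVC/dQ = -18 + 6Q = 0 gives Q = 3. min AVC = 38 - 18·3 + 3·3^2 = 11.
For P < $11 the firm produces nothing.

$11 per unit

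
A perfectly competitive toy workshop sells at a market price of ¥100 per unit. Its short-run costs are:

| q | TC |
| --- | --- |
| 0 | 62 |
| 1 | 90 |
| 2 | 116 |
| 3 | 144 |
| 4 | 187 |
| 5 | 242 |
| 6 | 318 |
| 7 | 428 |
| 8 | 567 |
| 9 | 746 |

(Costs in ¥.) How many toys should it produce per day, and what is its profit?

q = 6; profit = ¥282

Tabulate TR − TC: q=0: -62; q=1: 10; q=2: 84; q=3: 156; q=4: 213; q=5: 258; q=6: 282; q=7: 272; q=8: 233; q=9: 154.
Profit is maximized at q = 6. AVC there is 256/6 = ¥42.67 ≤ P, so producing beats shutting down (which would give -¥62).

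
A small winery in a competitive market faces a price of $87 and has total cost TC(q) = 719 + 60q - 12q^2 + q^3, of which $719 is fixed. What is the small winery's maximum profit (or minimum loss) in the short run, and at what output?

Profit = -$233 at q = 9

AVC = 60 - 12q + q^2 has its minimum $24 at q = 6; price $87 clears that bar, so the firm operates.
With MC = 60 - 24q + 3q^2, P = MC on the upward-sloping part at q* = 9.
TR = 87·9 = 783. TC = 719 + 297 = 1016. Profit = 783 − 1016 = -$233.
By producing, the firm covers all variable cost plus $486 of fixed cost; shutting down would lose the full $719.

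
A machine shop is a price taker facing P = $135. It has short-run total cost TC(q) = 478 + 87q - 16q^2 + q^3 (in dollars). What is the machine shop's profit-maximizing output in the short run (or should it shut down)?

Produce at q = 12

Strip out fixed cost: VC = 87q - 16q^2 + q^3. Then AVC = 87 - 16q + q^2 and MC = 87 - 32q + 3q^2.
The AVC parabola has its vertex at q = 16/2 = 8, where AVC = 87 - 16·8 + 8^2 = $23.
Because $135 ≥ $23, revenue can cover variable cost; the firm operates.
P = MC gives -48 - 32q + 3q^2 = 0, with roots -4/3 and 12. Take the larger (rising MC): q* = 12.
Check: AVC at q = 12 is $39 ≤ P, so revenue covers variable cost.
Profit = P·q − TC = 135·12 − 946 = $674.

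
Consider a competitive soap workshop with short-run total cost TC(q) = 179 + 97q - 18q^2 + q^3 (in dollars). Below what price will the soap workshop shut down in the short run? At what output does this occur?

$16 per unit, at q = 9

The firm shuts down when price falls below the minimum of average variable cost. AVC = VC/q = 97 - 18q + q^2.
dAVC/dq = -18 + 2q = 0 gives q = 9. min AVC = 97 - 18·9 + 9^2 = 16.
The firm shuts down for any P below $16.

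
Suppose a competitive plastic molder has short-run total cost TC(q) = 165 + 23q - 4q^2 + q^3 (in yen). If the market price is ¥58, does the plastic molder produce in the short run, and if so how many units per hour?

Produce at q = 5

Variable cost is VC = 23q - 4q^2 + q^3, so AVC = VC/q = 23 - 4q + q^2 and MC = dTC/dq = 23 - 8q + 3q^2.
The AVC parabola has its vertex at q = 4/2 = 2, where AVC = 23 - 4·2 + 2^2 = ¥19.
Since P = ¥58 ≥ min AVC = ¥19, price covers variable cost and the firm should produce.
Set P = MC: 58 = 23 - 8q + 3q^2 → -35 - 8q + 3q^2 = 0. The roots are q = -7/3 and q = 5; the profit-maximizing output is on the rising part of MC, so q* = 5.
Check: AVC at q = 5 is ¥28 ≤ P, so revenue covers variable cost.
Profit = P·q − TC = 58·5 − 305 = -¥15, a loss, but smaller than the ¥165 fixed cost the firm would lose by shutting down.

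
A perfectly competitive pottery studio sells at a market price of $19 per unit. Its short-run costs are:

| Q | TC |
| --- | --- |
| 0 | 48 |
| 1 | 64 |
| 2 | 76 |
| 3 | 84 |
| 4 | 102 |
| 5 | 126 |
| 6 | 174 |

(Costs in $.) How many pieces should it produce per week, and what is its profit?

Q = 4; profit = -$26

Tabulate TR − TC: Q=0: -48; Q=1: -45; Q=2: -38; Q=3: -27; Q=4: -26; Q=5: -31; Q=6: -60.
Profit is maximized at Q = 4. AVC there is 54/4 = $13.50 ≤ P, so producing beats shutting down (which would give -$48).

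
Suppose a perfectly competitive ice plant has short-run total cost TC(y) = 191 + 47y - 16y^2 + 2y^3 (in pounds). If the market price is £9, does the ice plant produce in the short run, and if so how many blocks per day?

Shut down

Variable cost is VC = 47y - 16y^2 + 2y^3, so AVC = VC/y = 47 - 16y + 2y^2 and MC = dTC/dy = 47 - 32y + 6y^2.
The AVC parabola has its vertex at y = 16/4 = 4, where AVC = 47 - 16·4 + 2·4^2 = £15.
Since P = £9 < min AVC = £15, price fails to cover variable cost at any output.
Best response: produce nothing and absorb the £191 fixed cost.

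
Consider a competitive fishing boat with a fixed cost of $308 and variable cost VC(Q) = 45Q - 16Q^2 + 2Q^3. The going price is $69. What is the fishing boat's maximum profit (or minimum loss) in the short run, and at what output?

Profit = -$20 at Q = 6

AVC = 45 - 16Q + 2Q^2; min AVC = $13 at Q = 4. Since P = $69 ≥ min AVC, the firm produces.
MC = 45 - 32Q + 6Q^2. Setting P = MC and taking the root on the rising branch gives Q* = 6.
TR = 69·6 = 414. TC = 308 + 126 = 434. Profit = 414 − 434 = -$20.
Shutting down would mean losing the fixed cost of $308, so operating at a loss of $20 is better by $288.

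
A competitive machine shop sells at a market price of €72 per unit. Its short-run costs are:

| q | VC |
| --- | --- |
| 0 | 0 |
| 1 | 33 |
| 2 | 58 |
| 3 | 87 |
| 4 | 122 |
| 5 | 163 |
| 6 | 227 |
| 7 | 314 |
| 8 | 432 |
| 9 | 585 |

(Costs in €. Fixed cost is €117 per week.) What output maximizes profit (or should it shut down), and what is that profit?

q = 6; profit = €88

Profit at each row (π = 72q − TC): q=0: -117; q=1: -78; q=2: -31; q=3: 12; q=4: 49; q=5: 80; q=6: 88; q=7: 73; q=8: 27; q=9: -54.
Profit is maximized at q = 6. AVC there is 227/6 = €37.83 ≤ P, so producing beats shutting down (which would give -€117).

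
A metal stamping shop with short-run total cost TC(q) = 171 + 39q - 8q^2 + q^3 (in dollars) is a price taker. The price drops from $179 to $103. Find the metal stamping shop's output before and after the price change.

Output falls from 10 to 8

AVC = 39 - 8q + q^2, minimized at q = 4 where min AVC = $23. MC = 39 - 16q + 3q^2.
At P = $179 ≥ min AVC, set P = MC on the rising branch: q = 10.
At P = $103 ≥ min AVC, set P = MC: q = 8. The firm stays open but cuts output.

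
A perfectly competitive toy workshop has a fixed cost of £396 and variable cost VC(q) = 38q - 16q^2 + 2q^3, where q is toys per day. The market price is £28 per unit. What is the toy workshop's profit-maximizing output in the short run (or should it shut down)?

Produce at q = 5

From TC, MC = TC'(q) = 38 - 32q + 6q^2 and AVC = VC/q = 38 - 16q + 2q^2.
AVC is minimized where dAVC/dq = -16 + 4q = 0, at q = 4; min AVC = 38 - 16·4 + 2·4^2 = £6.
Because £28 ≥ £6, revenue can cover variable cost; the firm operates.
P = MC gives 10 - 32q + 6q^2 = 0, with roots 1/3 and 5. Take the larger (rising MC): q* = 5.
Check: AVC at q = 5 is £8 ≤ P, so revenue covers variable cost.
Profit = P·q − TC = 28·5 − 436 = -£296, a loss, but smaller than the £396 fixed cost the firm would lose by shutting down.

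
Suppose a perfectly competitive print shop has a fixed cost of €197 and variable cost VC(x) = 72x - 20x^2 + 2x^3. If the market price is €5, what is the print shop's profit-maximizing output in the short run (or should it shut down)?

Variable cost is VC = 72x - 20x^2 + 2x^3, so AVC = VC/x = 72 - 20x + 2x^2 and MC = dTC/dx = 72 - 40x + 6x^2.
AVC hits its minimum where MC = AVC, at x = 5, giving min AVC = 72 - 20·5 + 2·5^2 = €22.
Since P = €5 < min AVC = €22, price fails to cover variable cost at any output.
The firm minimizes its loss by shutting down and losing only its fixed cost of €197.

Shut down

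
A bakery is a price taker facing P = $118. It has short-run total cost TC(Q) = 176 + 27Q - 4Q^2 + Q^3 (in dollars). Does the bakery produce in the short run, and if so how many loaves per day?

Variable cost is VC = 27Q - 4Q^2 + Q^3, so AVC = VC/Q = 27 - 4Q + Q^2 and MC = dTC/dQ = 27 - 8Q + 3Q^2.
AVC hits its minimum where MC = AVC, at Q = 2, giving min AVC = 27 - 4·2 + 2^2 = $23.
Since P = $118 ≥ min AVC = $23, price covers variable cost and the firm should produce.
Solving P = MC: -91 - 8Q + 3Q^2 = 0 ⇒ Q = -13/3 or 7. On the upward-sloping branch, Q* = 7.
Check: AVC at Q = 7 is $48 ≤ P, so revenue covers variable cost.
Profit = P·Q − TC = 118·7 − 512 = $314.

Produce at Q = 7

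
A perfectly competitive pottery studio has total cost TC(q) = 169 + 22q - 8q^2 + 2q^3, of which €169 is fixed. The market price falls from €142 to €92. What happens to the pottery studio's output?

Output falls from 6 to 5

AVC = 22 - 8q + 2q^2, minimized at q = 2 where min AVC = €14. MC = 22 - 16q + 6q^2.
At P = €142 ≥ min AVC, set P = MC on the rising branch: q = 6.
At P = €92 ≥ min AVC, set P = MC: q = 5. The firm stays open but cuts output.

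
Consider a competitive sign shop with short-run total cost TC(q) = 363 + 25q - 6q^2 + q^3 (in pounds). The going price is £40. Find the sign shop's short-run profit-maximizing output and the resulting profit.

Profit = -£263 at q = 5

AVC = 25 - 6q + q^2 has its minimum £16 at q = 3; price £40 clears that bar, so the firm operates.
MC = 25 - 12q + 3q^2. Setting P = MC and taking the root on the rising branch gives q* = 5.
TR = 40·5 = 200. TC = 363 + 100 = 463. Profit = 200 − 463 = -£263.
Shutting down would mean losing the fixed cost of £363, so operating at a loss of £263 is better by £100.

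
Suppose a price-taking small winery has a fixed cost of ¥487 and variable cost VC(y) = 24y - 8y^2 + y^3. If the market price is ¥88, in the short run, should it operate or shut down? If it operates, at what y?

Strip out fixed cost: VC = 24y - 8y^2 + y^3. Then AVC = 24 - 8y + y^2 and MC = 24 - 16y + 3y^2.
AVC is minimized where dAVC/dy = -8 + 2y = 0, at y = 4; min AVC = 24 - 8·4 + 4^2 = ¥8.
Because ¥88 ≥ ¥8, revenue can cover variable cost; the firm operates.
P = MC gives -64 - 16y + 3y^2 = 0, with roots -8/3 and 8. Take the larger (rising MC): y* = 8.
Check: AVC at y = 8 is ¥24 ≤ P, so revenue covers variable cost.
Profit = P·y − TC = 88·8 − 679 = ¥25.

Produce at y = 8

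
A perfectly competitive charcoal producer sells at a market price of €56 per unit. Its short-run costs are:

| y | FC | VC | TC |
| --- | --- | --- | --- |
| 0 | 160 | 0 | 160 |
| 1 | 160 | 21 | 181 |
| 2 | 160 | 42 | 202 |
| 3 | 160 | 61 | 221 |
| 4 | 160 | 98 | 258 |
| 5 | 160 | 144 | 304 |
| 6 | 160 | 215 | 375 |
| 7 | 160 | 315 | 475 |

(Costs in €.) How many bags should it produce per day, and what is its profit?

Tabulate TR − TC: y=0: -160; y=1: -125; y=2: -90; y=3: -53; y=4: -34; y=5: -24; y=6: -39; y=7: -83.
Profit is maximized at y = 5. AVC there is 144/5 = €28.80 ≤ P, so producing beats shutting down (which would give -€160).

y = 5; profit = -€24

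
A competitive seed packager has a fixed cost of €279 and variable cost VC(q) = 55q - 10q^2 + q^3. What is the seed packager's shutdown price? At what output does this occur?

The firm shuts down when price falls below the minimum of average variable cost. AVC = VC/q = 55 - 10q + q^2.
dAVC/dq = -10 + 2q = 0 gives q = 5. min AVC = 55 - 10·5 + 5^2 = 30.
So the shutdown price is €30.

€30 per unit, at q = 5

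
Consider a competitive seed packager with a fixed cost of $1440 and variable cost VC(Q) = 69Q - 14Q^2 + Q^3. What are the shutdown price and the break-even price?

Shutdown price = min AVC. AVC = 69 - 14Q + Q^2, with vertex at Q = 7 and minimum $20.
ATC = 1440/Q + 69 - 14Q + Q^2. Setting dATC/dQ = −1440/Q^2 − 14 + 2Q = 0 gives Q = 12 (since 2·12^3 − 14·12^2 = 1440).
min ATC = 1440/12 + 69 − 14·12 + 12^2 = $165. That is the break-even price.
For $20 ≤ P < $165 the firm produces at a loss; below $20 it shuts down.

Shutdown price = $20; break-even price = $165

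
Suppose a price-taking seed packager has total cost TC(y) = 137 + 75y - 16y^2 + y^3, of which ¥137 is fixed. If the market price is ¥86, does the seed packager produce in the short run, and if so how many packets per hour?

Produce at y = 11

Variable cost is VC = 75y - 16y^2 + y^3, so AVC = VC/y = 75 - 16y + y^2 and MC = dTC/dy = 75 - 32y + 3y^2.
The AVC parabola has its vertex at y = 16/2 = 8, where AVC = 75 - 16·8 + 8^2 = ¥11.
P = ¥86 exceeds min AVC = ¥11, so the firm stays open.
P = MC gives -11 - 32y + 3y^2 = 0, with roots -1/3 and 11. Take the larger (rising MC): y* = 11.
Check: AVC at y = 11 is ¥20 ≤ P, so revenue covers variable cost.
Profit = P·y − TC = 86·11 − 357 = ¥589.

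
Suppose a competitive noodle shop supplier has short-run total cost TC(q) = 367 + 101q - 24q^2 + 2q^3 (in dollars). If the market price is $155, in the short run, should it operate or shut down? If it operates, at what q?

Variable cost is VC = 101q - 24q^2 + 2q^3, so AVC = VC/q = 101 - 24q + 2q^2 and MC = dTC/dq = 101 - 48q + 6q^2.
The AVC parabola has its vertex at q = 24/4 = 6, where AVC = 101 - 24·6 + 2·6^2 = $29.
Since P = $155 ≥ min AVC = $29, price covers variable cost and the firm should produce.
P = MC gives -54 - 48q + 6q^2 = 0, with roots -1 and 9. Take the larger (rising MC): q* = 9.
Check: AVC at q = 9 is $47 ≤ P, so revenue covers variable cost.
Profit = P·q − TC = 155·9 − 790 = $605.

Produce at q = 9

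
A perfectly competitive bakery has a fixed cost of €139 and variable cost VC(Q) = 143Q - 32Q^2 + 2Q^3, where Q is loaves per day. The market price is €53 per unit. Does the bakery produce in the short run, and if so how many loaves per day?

Strip out fixed cost: VC = 143Q - 32Q^2 + 2Q^3. Then AVC = 143 - 32Q + 2Q^2 and MC = 143 - 64Q + 6Q^2.
AVC is minimized where dAVC/dQ = -32 + 4Q = 0, at Q = 8; min AVC = 143 - 32·8 + 2·8^2 = €15.
P = €53 exceeds min AVC = €15, so the firm stays open.
Set P = MC: 53 = 143 - 64Q + 6Q^2 → 90 - 64Q + 6Q^2 = 0. The roots are Q = 5/3 and Q = 9; the profit-maximizing output is on the rising part of MC, so Q* = 9.
Check: AVC at Q = 9 is €17 ≤ P, so revenue covers variable cost.
Profit = P·Q − TC = 53·9 − 292 = €185.

Produce at Q = 9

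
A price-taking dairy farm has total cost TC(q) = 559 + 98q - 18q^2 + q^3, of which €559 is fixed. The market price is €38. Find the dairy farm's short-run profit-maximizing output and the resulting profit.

Profit = -€359 at q = 10

AVC = 98 - 18q + q^2; min AVC = €17 at q = 9. Since P = €38 ≥ min AVC, the firm produces.
With MC = 98 - 36q + 3q^2, P = MC on the upward-sloping part at q* = 10.
TR = 38·10 = 380. TC = 559 + 180 = 739. Profit = 380 − 739 = -€359.
By producing, the firm covers all variable cost plus €200 of fixed cost; shutting down would lose the full €559.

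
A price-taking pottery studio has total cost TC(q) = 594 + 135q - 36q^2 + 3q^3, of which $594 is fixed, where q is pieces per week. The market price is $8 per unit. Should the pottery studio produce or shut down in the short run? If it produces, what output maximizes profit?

Strip out fixed cost: VC = 135q - 36q^2 + 3q^3. Then AVC = 135 - 36q + 3q^2 and MC = 135 - 72q + 9q^2.
AVC is minimized where dAVC/dq = -36 + 6q = 0, at q = 6; min AVC = 135 - 36·6 + 3·6^2 = $27.
Since P = $8 < min AVC = $27, price fails to cover variable cost at any output.
The firm minimizes its loss by shutting down and losing only its fixed cost of $594.

Shut down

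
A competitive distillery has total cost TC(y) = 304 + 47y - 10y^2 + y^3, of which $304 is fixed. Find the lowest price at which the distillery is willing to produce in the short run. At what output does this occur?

$22 per unit, at y = 5

Short-run supply begins at min AVC. From VC = 47y - 10y^2 + y^3, AVC = 47 - 10y + y^2.
At the minimum of AVC, MC = AVC. MC = 47 - 20y + 3y^2; setting MC = AVC gives 2y^2 - 10y = 0, so y = 5. min AVC = 22.
So the shutdown price is $22.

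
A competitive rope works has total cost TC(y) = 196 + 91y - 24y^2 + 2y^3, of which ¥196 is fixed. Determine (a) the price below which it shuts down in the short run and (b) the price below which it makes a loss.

Shutdown price = ¥19; break-even price = ¥49

Shutdown price = min AVC. AVC = 91 - 24y + 2y^2, with vertex at y = 6 and minimum ¥19.
ATC = 196/y + 91 - 24y + 2y^2. Setting dATC/dy = −196/y^2 − 24 + 4y = 0 gives y = 7 (since 4·7^3 − 24·7^2 = 196).
min ATC = 196/7 + 91 − 24·7 + 2·7^2 = ¥49. That is the break-even price.
For ¥19 ≤ P < ¥49 the firm produces at a loss; below ¥19 it shuts down.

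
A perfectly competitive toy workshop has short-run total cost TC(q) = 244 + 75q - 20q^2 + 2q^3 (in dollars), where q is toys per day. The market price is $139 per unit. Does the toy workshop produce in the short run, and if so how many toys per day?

Strip out fixed cost: VC = 75q - 20q^2 + 2q^3. Then AVC = 75 - 20q + 2q^2 and MC = 75 - 40q + 6q^2.
AVC hits its minimum where MC = AVC, at q = 5, giving min AVC = 75 - 20·5 + 2·5^2 = $25.
P = $139 exceeds min AVC = $25, so the firm stays open.
Solving P = MC: -64 - 40q + 6q^2 = 0 ⇒ q = -4/3 or 8. On the upward-sloping branch, q* = 8.
Check: AVC at q = 8 is $43 ≤ P, so revenue covers variable cost.
Profit = P·q − TC = 139·8 − 588 = $524.

Produce at q = 8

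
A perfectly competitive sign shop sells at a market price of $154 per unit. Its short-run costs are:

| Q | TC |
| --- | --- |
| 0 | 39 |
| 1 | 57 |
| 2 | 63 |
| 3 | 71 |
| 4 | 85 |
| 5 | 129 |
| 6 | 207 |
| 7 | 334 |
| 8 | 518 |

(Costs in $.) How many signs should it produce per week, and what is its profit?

Profit at each row (π = 154Q − TC): Q=0: -39; Q=1: 97; Q=2: 245; Q=3: 391; Q=4: 531; Q=5: 641; Q=6: 717; Q=7: 744; Q=8: 714.
Profit is maximized at Q = 7. AVC there is 295/7 = $42.14 ≤ P, so producing beats shutting down (which would give -$39).

Q = 7; profit = $744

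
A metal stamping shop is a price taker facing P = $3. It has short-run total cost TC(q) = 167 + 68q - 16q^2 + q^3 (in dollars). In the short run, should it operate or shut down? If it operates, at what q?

From TC, MC = TC'(q) = 68 - 32q + 3q^2 and AVC = VC/q = 68 - 16q + q^2.
AVC hits its minimum where MC = AVC, at q = 8, giving min AVC = 68 - 16·8 + 8^2 = $4.
P = $3 lies below min AVC = $4; no output level covers variable cost.
Shutting down limits the loss to fixed cost, $167.

Shut down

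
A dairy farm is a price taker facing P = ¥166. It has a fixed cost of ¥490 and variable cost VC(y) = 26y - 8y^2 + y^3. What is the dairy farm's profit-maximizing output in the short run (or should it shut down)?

Produce at y = 10

From TC, MC = TC'(y) = 26 - 16y + 3y^2 and AVC = VC/y = 26 - 8y + y^2.
The AVC parabola has its vertex at y = 8/2 = 4, where AVC = 26 - 8·4 + 4^2 = ¥10.
Since P = ¥166 ≥ min AVC = ¥10, price covers variable cost and the firm should produce.
Set P = MC: 166 = 26 - 16y + 3y^2 → -140 - 16y + 3y^2 = 0. The roots are y = -14/3 and y = 10; the profit-maximizing output is on the rising part of MC, so y* = 10.
Check: AVC at y = 10 is ¥46 ≤ P, so revenue covers variable cost.
Profit = P·y − TC = 166·10 − 950 = ¥710.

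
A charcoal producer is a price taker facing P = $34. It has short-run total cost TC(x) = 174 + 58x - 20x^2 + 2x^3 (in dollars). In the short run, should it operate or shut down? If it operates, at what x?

Produce at x = 6

Strip out fixed cost: VC = 58x - 20x^2 + 2x^3. Then AVC = 58 - 20x + 2x^2 and MC = 58 - 40x + 6x^2.
AVC is minimized where dAVC/dx = -20 + 4x = 0, at x = 5; min AVC = 58 - 20·5 + 2·5^2 = $8.
Because $34 ≥ $8, revenue can cover variable cost; the firm operates.
P = MC gives 24 - 40x + 6x^2 = 0, with roots 2/3 and 6. Take the larger (rising MC): x* = 6.
Check: AVC at x = 6 is $10 ≤ P, so revenue covers variable cost.
Profit = P·x − TC = 34·6 − 234 = -$30, a loss, but smaller than the $174 fixed cost the firm would lose by shutting down.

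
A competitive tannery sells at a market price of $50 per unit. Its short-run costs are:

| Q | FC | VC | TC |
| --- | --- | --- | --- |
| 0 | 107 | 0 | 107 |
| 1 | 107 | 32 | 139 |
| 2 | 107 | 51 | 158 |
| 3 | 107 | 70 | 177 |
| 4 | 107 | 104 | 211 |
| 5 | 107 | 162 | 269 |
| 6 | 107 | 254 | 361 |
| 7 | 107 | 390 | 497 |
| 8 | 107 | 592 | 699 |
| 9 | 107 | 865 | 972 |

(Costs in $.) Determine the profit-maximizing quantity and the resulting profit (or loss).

Profit at each row (π = 50Q − TC): Q=0: -107; Q=1: -89; Q=2: -58; Q=3: -27; Q=4: -11; Q=5: -19; Q=6: -61; Q=7: -147; Q=8: -299; Q=9: -522.
Profit is maximized at Q = 4. AVC there is 104/4 = $26 ≤ P, so producing beats shutting down (which would give -$107).

Q = 4; profit = -$11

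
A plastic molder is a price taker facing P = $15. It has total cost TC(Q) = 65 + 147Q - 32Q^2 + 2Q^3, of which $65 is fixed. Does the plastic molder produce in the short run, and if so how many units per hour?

From TC, MC = TC'(Q) = 147 - 64Q + 6Q^2 and AVC = VC/Q = 147 - 32Q + 2Q^2.
The AVC parabola has its vertex at Q = 32/4 = 8, where AVC = 147 - 32·8 + 2·8^2 = $19.
Since P = $15 < min AVC = $19, price fails to cover variable cost at any output.
The firm minimizes its loss by shutting down and losing only its fixed cost of $65.

Shut down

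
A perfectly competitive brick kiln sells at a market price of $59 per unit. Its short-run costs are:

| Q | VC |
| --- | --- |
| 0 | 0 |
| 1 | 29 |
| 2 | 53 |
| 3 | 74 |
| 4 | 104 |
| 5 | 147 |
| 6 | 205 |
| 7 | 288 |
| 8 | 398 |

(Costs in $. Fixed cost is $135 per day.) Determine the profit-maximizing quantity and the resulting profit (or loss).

Q = 6; profit = $14

Profit at each row (π = 59Q − TC): Q=0: -135; Q=1: -105; Q=2: -70; Q=3: -32; Q=4: -3; Q=5: 13; Q=6: 14; Q=7: -10; Q=8: -61.
Profit is maximized at Q = 6. AVC there is 205/6 = $34.17 ≤ P, so producing beats shutting down (which would give -$135).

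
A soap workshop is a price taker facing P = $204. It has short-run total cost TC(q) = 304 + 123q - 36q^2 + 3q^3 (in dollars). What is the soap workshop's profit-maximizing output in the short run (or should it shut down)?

Strip out fixed cost: VC = 123q - 36q^2 + 3q^3. Then AVC = 123 - 36q + 3q^2 and MC = 123 - 72q + 9q^2.
AVC is minimized where dAVC/dq = -36 + 6q = 0, at q = 6; min AVC = 123 - 36·6 + 3·6^2 = $15.
Because $204 ≥ $15, revenue can cover variable cost; the firm operates.
Set P = MC: 204 = 123 - 72q + 9q^2 → -81 - 72q + 9q^2 = 0. The roots are q = -1 and q = 9; the profit-maximizing output is on the rising part of MC, so q* = 9.
Check: AVC at q = 9 is $42 ≤ P, so revenue covers variable cost.
Profit = P·q − TC = 204·9 − 682 = $1154.

Produce at q = 9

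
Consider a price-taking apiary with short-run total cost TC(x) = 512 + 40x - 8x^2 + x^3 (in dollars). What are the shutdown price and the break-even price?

Shutdown price = $24; break-even price = $104

Shutdown price = min AVC. AVC = 40 - 8x + x^2, with vertex at x = 4 and minimum $24.
ATC = 512/x + 40 - 8x + x^2. Setting dATC/dx = −512/x^2 − 8 + 2x = 0 gives x = 8 (since 2·8^3 − 8·8^2 = 512).
min ATC = 512/8 + 40 − 8·8 + 8^2 = $104. That is the break-even price.
Between these two prices the firm operates at a loss; above $104 it earns a profit.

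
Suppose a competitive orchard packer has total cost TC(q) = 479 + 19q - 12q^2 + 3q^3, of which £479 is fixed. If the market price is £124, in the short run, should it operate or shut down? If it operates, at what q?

From TC, MC = TC'(q) = 19 - 24q + 9q^2 and AVC = VC/q = 19 - 12q + 3q^2.
AVC is minimized where dAVC/dq = -12 + 6q = 0, at q = 2; min AVC = 19 - 12·2 + 3·2^2 = £7.
P = £124 exceeds min AVC = £7, so the firm stays open.
Solving P = MC: -105 - 24q + 9q^2 = 0 ⇒ q = -7/3 or 5. On the upward-sloping branch, q* = 5.
Check: AVC at q = 5 is £34 ≤ P, so revenue covers variable cost.
Profit = P·q − TC = 124·5 − 649 = -£29, a loss, but smaller than the £479 fixed cost the firm would lose by shutting down.

Produce at q = 5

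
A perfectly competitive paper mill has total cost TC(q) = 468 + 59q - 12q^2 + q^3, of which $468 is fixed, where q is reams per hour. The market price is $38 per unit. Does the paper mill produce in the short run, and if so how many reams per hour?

From TC, MC = TC'(q) = 59 - 24q + 3q^2 and AVC = VC/q = 59 - 12q + q^2.
AVC is minimized where dAVC/dq = -12 + 2q = 0, at q = 6; min AVC = 59 - 12·6 + 6^2 = $23.
Since P = $38 ≥ min AVC = $23, price covers variable cost and the firm should produce.
Solving P = MC: 21 - 24q + 3q^2 = 0 ⇒ q = 1 or 7. On the upward-sloping branch, q* = 7.
Check: AVC at q = 7 is $24 ≤ P, so revenue covers variable cost.
Profit = P·q − TC = 38·7 − 636 = -$370, a loss, but smaller than the $468 fixed cost the firm would lose by shutting down.

Produce at q = 7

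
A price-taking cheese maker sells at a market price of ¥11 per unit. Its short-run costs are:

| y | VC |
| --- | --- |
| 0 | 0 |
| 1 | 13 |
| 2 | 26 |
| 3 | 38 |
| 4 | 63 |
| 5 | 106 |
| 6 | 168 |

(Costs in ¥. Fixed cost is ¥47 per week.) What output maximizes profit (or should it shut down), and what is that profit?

y = 0 (shut down); profit = -¥47

Tabulate TR − TC: y=0: -47; y=1: -49; y=2: -51; y=3: -52; y=4: -66; y=5: -98; y=6: -149.
Profit is highest at y = 0. Equivalently, the lowest AVC in the table is 38/3 ≈ ¥12.67 at y = 3, and P = ¥11 falls below it — price never covers variable cost, so the firm shuts down and loses only its fixed cost.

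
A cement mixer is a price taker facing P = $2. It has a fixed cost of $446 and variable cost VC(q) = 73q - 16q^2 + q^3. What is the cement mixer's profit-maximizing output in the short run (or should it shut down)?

Strip out fixed cost: VC = 73q - 16q^2 + q^3. Then AVC = 73 - 16q + q^2 and MC = 73 - 32q + 3q^2.
The AVC parabola has its vertex at q = 16/2 = 8, where AVC = 73 - 16·8 + 8^2 = $9.
With P < min AVC ($2 < $9), every unit sold adds to the loss.
Shutting down limits the loss to fixed cost, $446.

Shut down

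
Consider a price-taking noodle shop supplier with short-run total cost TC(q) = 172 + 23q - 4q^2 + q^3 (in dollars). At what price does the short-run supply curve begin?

$19 per unit

The shutdown price is the minimum of AVC. VC = 23q - 4q^2 + q^3, so AVC = 23 - 4q + q^2.
At the minimum of AVC, MC = AVC. MC = 23 - 8q + 3q^2; setting MC = AVC gives 2q^2 - 4q = 0, so q = 2. min AVC = 19.
For P < $19 the firm produces nothing.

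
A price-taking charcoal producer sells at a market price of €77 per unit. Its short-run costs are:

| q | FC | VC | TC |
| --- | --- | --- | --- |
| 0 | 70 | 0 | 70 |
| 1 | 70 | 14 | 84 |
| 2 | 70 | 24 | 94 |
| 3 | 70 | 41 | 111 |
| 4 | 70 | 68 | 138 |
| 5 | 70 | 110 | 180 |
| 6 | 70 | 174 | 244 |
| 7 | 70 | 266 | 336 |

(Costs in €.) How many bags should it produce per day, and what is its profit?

Profit at each row (π = 77q − TC): q=0: -70; q=1: -7; q=2: 60; q=3: 120; q=4: 170; q=5: 205; q=6: 218; q=7: 203.
Profit is maximized at q = 6. AVC there is 174/6 = €29 ≤ P, so producing beats shutting down (which would give -€70).

q = 6; profit = €218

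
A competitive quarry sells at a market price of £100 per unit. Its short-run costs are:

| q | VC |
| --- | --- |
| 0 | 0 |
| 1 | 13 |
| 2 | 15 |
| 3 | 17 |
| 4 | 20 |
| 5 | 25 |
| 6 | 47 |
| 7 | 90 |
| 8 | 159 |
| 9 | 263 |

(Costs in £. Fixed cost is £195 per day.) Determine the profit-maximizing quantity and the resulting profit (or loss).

q = 8; profit = £446

Compute π = P·q − TC at each output: q=0: -195; q=1: -108; q=2: -10; q=3: 88; q=4: 185; q=5: 280; q=6: 358; q=7: 415; q=8: 446; q=9: 442.
Profit is maximized at q = 8. AVC there is 159/8 = £19.88 ≤ P, so producing beats shutting down (which would give -£195).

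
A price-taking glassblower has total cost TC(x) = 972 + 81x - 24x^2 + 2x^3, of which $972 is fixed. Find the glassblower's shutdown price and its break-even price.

AVC = 81 - 24x + 2x^2; minimized at x = 6, giving min AVC = $9. That is the shutdown price.
ATC = 972/x + 81 - 24x + 2x^2. Setting dATC/dx = −972/x^2 − 24 + 4x = 0 gives x = 9 (since 4·9^3 − 24·9^2 = 972).
min ATC = 972/9 + 81 − 24·9 + 2·9^2 = $135. That is the break-even price.
Between these two prices the firm operates at a loss; above $135 it earns a profit.

Shutdown price = $9; break-even price = $135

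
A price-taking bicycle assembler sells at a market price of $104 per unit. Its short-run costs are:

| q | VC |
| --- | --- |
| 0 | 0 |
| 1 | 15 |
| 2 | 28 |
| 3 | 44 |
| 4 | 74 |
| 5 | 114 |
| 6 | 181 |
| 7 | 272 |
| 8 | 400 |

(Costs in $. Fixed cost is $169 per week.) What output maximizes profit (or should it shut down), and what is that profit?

Profit at each row (π = 104q − TC): q=0: -169; q=1: -80; q=2: 11; q=3: 99; q=4: 173; q=5: 237; q=6: 274; q=7: 287; q=8: 263.
Profit is maximized at q = 7. AVC there is 272/7 = $38.86 ≤ P, so producing beats shutting down (which would give -$169).

q = 7; profit = $287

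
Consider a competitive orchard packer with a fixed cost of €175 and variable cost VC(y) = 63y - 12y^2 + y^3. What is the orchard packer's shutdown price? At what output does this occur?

The shutdown price is the minimum of AVC. VC = 63y - 12y^2 + y^3, so AVC = 63 - 12y + y^2.
At the minimum of AVC, MC = AVC. MC = 63 - 24y + 3y^2; setting MC = AVC gives 2y^2 - 12y = 0, so y = 6. min AVC = 27.
So the shutdown price is €27.

€27 per unit, at y = 6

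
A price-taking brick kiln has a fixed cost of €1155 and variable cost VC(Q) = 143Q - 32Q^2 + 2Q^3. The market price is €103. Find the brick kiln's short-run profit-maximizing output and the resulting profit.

Profit = -€355 at Q = 10

AVC = 143 - 32Q + 2Q^2; min AVC = €15 at Q = 8. Since P = €103 ≥ min AVC, the firm produces.
MC = 143 - 64Q + 6Q^2. Setting P = MC and taking the root on the rising branch gives Q* = 10.
TR = 103·10 = 1030. TC = 1155 + 230 = 1385. Profit = 1030 − 1385 = -€355.
That loss of €355 beats the €1155 the firm would lose by shutting down; producing recovers €800 of fixed cost.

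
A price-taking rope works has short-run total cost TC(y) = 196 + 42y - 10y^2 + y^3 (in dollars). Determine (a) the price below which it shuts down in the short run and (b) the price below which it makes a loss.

Shutdown price = min AVC. AVC = 42 - 10y + y^2, with vertex at y = 5 and minimum $17.
ATC = 196/y + 42 - 10y + y^2. Setting dATC/dy = −196/y^2 − 10 + 2y = 0 gives y = 7 (since 2·7^3 − 10·7^2 = 196).
min ATC = 196/7 + 42 − 10·7 + 7^2 = $49. That is the break-even price.
Between these two prices the firm operates at a loss; above $49 it earns a profit.

Shutdown price = $17; break-even price = $49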